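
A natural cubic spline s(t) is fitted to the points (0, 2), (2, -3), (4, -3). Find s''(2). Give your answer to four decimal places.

1.8750

Put σ_i = s'' at the i-th knot. Here h = (2, 2) and Δ = (-5/2, 0), so the interior equations h_(i-1)·σ_(i-1) + 2(h_(i-1)+h_i)·σ_i + h_i·σ_(i+1) = 6(Δ_i − Δ_(i-1)) read
  2·σ_0 + 8·σ_1 + 2·σ_2 = 6(Δ_1 - Δ_0) = 15
Natural end conditions: σ_0 = σ_2 = 0.
Solving the tridiagonal system: σ_0 = 0, σ_1 = 15/8, σ_2 = 0.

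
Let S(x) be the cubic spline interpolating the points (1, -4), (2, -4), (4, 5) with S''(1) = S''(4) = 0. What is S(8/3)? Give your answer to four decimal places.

-2.1111

Write M_i for S''(x_i). With h_i = 1, 2 and divided differences Δ_i = 0, 9/2, the continuity of S' gives the tridiagonal system
  1·M_0 + 6·M_1 + 2·M_2 = 6(Δ_1 - Δ_0) = 27
Natural end conditions: M_0 = M_2 = 0.
Solving the tridiagonal system: M_0 = 0, M_1 = 9/2, M_2 = 0.
On [2, 4], S(x) = -4 + 3/2·(x - 2) + 9/4·(x - 2)² - 3/8·(x - 2)³.
With (x - 2) = 2/3: S(8/3) = -19/9.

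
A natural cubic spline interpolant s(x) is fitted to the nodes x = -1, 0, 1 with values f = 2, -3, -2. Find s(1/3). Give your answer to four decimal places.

Write m_i for s''(x_i). With h_i = 1, 1 and divided differences Δ_i = -5, 1, the continuity of s' gives the tridiagonal system
  1·m_0 + 4·m_1 + 1·m_2 = 6(Δ_1 - Δ_0) = 36
Natural end conditions: m_0 = m_2 = 0.
Hence m_0 = 0, m_1 = 9, m_2 = 0.
On [0, 1], s(x) = -3 - 2·x + 9/2·x² - 3/2·x³.
With x = 1/3: s(1/3) = -29/9.

-3.2222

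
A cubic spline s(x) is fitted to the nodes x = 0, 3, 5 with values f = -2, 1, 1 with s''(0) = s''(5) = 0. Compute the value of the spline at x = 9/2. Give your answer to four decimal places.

Write M_i for s''(x_i). With h_i = 3, 2 and divided differences Δ_i = 1, 0, the continuity of s' gives the tridiagonal system
  3·M_0 + 10·M_1 + 2·M_2 = 6(Δ_1 - Δ_0) = -6
Natural end conditions: M_0 = M_2 = 0.
Solving: M_0 = 0, M_1 = -3/5, M_2 = 0.
On [3, 5], s(x) = 1 + 2/5·(x - 3) - 3/10·(x - 3)² + 1/20·(x - 3)³.
With (x - 3) = 3/2: s(9/2) = 35/32.

1.0938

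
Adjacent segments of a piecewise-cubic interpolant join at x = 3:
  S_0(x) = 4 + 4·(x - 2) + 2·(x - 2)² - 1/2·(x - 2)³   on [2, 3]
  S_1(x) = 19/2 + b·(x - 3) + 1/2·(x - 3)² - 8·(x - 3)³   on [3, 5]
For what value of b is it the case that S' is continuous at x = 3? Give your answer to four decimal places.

6.5000

S_0'(x) = 4 + 4·(x - 2) - 3/2·(x - 2)², so S_0'(3) = 13/2. On the right, S_1'(3) = b, so b = 13/2.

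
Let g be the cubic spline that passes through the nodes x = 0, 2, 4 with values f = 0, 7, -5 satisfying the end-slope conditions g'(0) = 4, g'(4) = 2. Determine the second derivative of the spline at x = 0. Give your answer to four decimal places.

Write σ_i for g''(x_i). With h_i = 2, 2 and divided differences Δ_i = 7/2, -6, the continuity of g' gives the tridiagonal system
  2·σ_0 + 8·σ_1 + 2·σ_2 = 6(Δ_1 - Δ_0) = -57
Clamped end conditions give two more equations: 2h_0·σ_0 + h_0·σ_1 = 6(Δ_0 - g'(0)) = -3 and h_1·σ_1 + 2h_1·σ_2 = 6(g'(4) - Δ_1) = 48.
Hence σ_0 = 47/8, σ_1 = -53/4, σ_2 = 149/8.

5.8750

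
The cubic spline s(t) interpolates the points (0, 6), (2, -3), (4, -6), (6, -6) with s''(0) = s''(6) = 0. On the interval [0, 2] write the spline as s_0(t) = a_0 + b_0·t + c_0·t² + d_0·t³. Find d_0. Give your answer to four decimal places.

0.1750

Let σ_i = s''(x_i). Step sizes h_i = 2, 2, 2; slopes of the chords Δ_i = (y_(i+1) - y_i)/h_i = -9/2, -3/2, 0.
  2·σ_0 + 8·σ_1 + 2·σ_2 = 6(Δ_1 - Δ_0) = 18
  2·σ_1 + 8·σ_2 + 2·σ_3 = 6(Δ_2 - Δ_1) = 9
Natural end conditions: σ_0 = σ_3 = 0.
Solving: σ_0 = 0, σ_1 = 21/10, σ_2 = 3/5, σ_3 = 0.
On [0, 2], with s_0(t) = a_0 + b_0·t + c_0·t² + d_0·t³: c_0 = σ_0/2 = 0, d_0 = (σ_1 - σ_0)/(6h_0) = 7/40, b_0 = Δ_0 - h_0(2σ_0 + σ_1)/6 = -26/5.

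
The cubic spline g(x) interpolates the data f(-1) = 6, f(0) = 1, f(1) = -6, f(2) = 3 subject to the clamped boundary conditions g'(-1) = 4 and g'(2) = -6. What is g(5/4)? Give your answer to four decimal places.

Put σ_i = g'' at the i-th knot. Here h = (1, 1, 1) and Δ = (-5, -7, 9), so the interior equations h_(i-1)·σ_(i-1) + 2(h_(i-1)+h_i)·σ_i + h_i·σ_(i+1) = 6(Δ_i − Δ_(i-1)) read
  1·σ_0 + 4·σ_1 + 1·σ_2 = 6(Δ_1 - Δ_0) = -12
  1·σ_1 + 4·σ_2 + 1·σ_3 = 6(Δ_2 - Δ_1) = 96
Clamped end conditions give two more equations: 2h_0·σ_0 + h_0·σ_1 = 6(Δ_0 - g'(-1)) = -54 and h_2·σ_2 + 2h_2·σ_3 = 6(g'(2) - Δ_2) = -90.
Forward elimination and back-substitution give σ_0 = -346/15, σ_1 = -118/15, σ_2 = 638/15, σ_3 = -994/15.
On [1, 2], g(x) = -6 + 88/15·(x - 1) + 319/15·(x - 1)² - 272/15·(x - 1)³.
With (x - 1) = 1/4: g(5/4) = -279/80.

-3.4875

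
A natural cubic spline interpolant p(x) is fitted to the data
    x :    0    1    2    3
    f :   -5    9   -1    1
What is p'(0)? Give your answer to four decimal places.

Put m_i = p'' at the i-th knot. Here h = (1, 1, 1) and Δ = (14, -10, 2), so the interior equations h_(i-1)·m_(i-1) + 2(h_(i-1)+h_i)·m_i + h_i·m_(i+1) = 6(Δ_i − Δ_(i-1)) read
  1·m_0 + 4·m_1 + 1·m_2 = 6(Δ_1 - Δ_0) = -144
  1·m_1 + 4·m_2 + 1·m_3 = 6(Δ_2 - Δ_1) = 72
Natural end conditions: m_0 = m_3 = 0.
Solving the tridiagonal system: m_0 = 0, m_1 = -216/5, m_2 = 144/5, m_3 = 0.
On [0, 1], p'(x) = b_0 + 2c_0·x + 3d_0·x² with b_0 = Δ_0 - h_0(2m_0 + m_1)/6 = 106/5, c_0 = m_0/2 = 0, d_0 = (m_1 - m_0)/(6h_0) = -36/5. So p'(0) = 106/5.

21.2000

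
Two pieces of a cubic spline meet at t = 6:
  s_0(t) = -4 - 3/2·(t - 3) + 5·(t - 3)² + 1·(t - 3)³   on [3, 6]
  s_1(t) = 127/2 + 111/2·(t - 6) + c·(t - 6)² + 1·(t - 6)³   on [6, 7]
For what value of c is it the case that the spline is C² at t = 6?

14

s_0''(t) = 10 + 6·(t - 3), so s_0''(6) = 28. On the right, s_1''(6) = 2c, so c = 14.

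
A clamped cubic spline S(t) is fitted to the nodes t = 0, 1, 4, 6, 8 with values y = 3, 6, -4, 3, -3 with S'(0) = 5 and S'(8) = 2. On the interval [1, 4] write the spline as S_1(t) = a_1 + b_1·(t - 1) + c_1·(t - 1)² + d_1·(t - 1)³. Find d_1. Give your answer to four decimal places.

With m_i denoting the second derivative at x_i, h_i = 1, 3, 2, 2, and Δ_i = (y_(i+1) − y_i)/h_i = 3, -10/3, 7/2, -3:
  1·m_0 + 8·m_1 + 3·m_2 = 6(Δ_1 - Δ_0) = -38
  3·m_1 + 10·m_2 + 2·m_3 = 6(Δ_2 - Δ_1) = 41
  2·m_2 + 8·m_3 + 2·m_4 = 6(Δ_3 - Δ_2) = -39
Clamped end conditions give two more equations: 2h_0·m_0 + h_0·m_1 = 6(Δ_0 - S'(0)) = -12 and h_3·m_3 + 2h_3·m_4 = 6(S'(8) - Δ_3) = 30.
Solving the tridiagonal system: m_0 = -629/288, m_1 = -1099/144, m_2 = 2423/288, m_3 = -1457/144, m_4 = 3617/288.
On [1, 4], with S_1(t) = a_1 + b_1·(t - 1) + c_1·(t - 1)² + d_1·(t - 1)³: c_1 = m_1/2 = -1099/288, d_1 = (m_2 - m_1)/(6h_1) = 4621/5184, b_1 = Δ_1 - h_1(2m_1 + m_2)/6 = 53/576.

0.8914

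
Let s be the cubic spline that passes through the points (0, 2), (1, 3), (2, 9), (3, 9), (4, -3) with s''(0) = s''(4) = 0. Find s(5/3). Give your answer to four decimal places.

Write M_i for s''(x_i). With h_i = 1, 1, 1, 1 and divided differences Δ_i = 1, 6, 0, -12, the continuity of s' gives the tridiagonal system
  1·M_0 + 4·M_1 + 1·M_2 = 6(Δ_1 - Δ_0) = 30
  1·M_1 + 4·M_2 + 1·M_3 = 6(Δ_2 - Δ_1) = -36
  1·M_2 + 4·M_3 + 1·M_4 = 6(Δ_3 - Δ_2) = -72
Natural end conditions: M_0 = M_4 = 0.
Forward elimination and back-substitution give M_0 = 0, M_1 = 261/28, M_2 = -51/7, M_3 = -453/28, M_4 = 0.
On [1, 2], s(x) = 3 + 115/28·(x - 1) + 261/56·(x - 1)² - 155/56·(x - 1)³.
With (x - 1) = 2/3: s(5/3) = 1321/189.

6.9894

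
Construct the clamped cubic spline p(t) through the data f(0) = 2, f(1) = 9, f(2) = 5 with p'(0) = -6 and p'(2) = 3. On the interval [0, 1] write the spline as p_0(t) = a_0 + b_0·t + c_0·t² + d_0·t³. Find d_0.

With M_i denoting the second derivative at x_i, h_i = 1, 1, and Δ_i = (y_(i+1) − y_i)/h_i = 7, -4:
  1·M_0 + 4·M_1 + 1·M_2 = 6(Δ_1 - Δ_0) = -66
Clamped end conditions give two more equations: 2h_0·M_0 + h_0·M_1 = 6(Δ_0 - p'(0)) = 78 and h_1·M_1 + 2h_1·M_2 = 6(p'(2) - Δ_1) = 42.
Forward elimination and back-substitution give M_0 = 60, M_1 = -42, M_2 = 42.
On [0, 1], with p_0(t) = a_0 + b_0·t + c_0·t² + d_0·t³: c_0 = M_0/2 = 30, d_0 = (M_1 - M_0)/(6h_0) = -17, b_0 = Δ_0 - h_0(2M_0 + M_1)/6 = -6.

-17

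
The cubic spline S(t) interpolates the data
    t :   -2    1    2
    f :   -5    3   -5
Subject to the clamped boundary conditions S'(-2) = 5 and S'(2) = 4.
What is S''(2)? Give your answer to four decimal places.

With M_i denoting the second derivative at x_i, h_i = 3, 1, and Δ_i = (y_(i+1) − y_i)/h_i = 8/3, -8:
  3·M_0 + 8·M_1 + 1·M_2 = 6(Δ_1 - Δ_0) = -64
Clamped end conditions give two more equations: 2h_0·M_0 + h_0·M_1 = 6(Δ_0 - S'(-2)) = -14 and h_1·M_1 + 2h_1·M_2 = 6(S'(2) - Δ_1) = 72.
Hence M_0 = 65/12, M_1 = -31/2, M_2 = 175/4.

43.7500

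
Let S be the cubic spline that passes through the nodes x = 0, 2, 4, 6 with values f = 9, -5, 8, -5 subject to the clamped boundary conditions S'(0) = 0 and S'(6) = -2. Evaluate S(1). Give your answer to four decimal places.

Write M_i for S''(x_i). With h_i = 2, 2, 2 and divided differences Δ_i = -7, 13/2, -13/2, the continuity of S' gives the tridiagonal system
  2·M_0 + 8·M_1 + 2·M_2 = 6(Δ_1 - Δ_0) = 81
  2·M_1 + 8·M_2 + 2·M_3 = 6(Δ_2 - Δ_1) = -78
Clamped end conditions give two more equations: 2h_0·M_0 + h_0·M_1 = 6(Δ_0 - S'(0)) = -42 and h_2·M_2 + 2h_2·M_3 = 6(S'(6) - Δ_2) = 27.
Solving the tridiagonal system: M_0 = -307/15, M_1 = 299/15, M_2 = -563/30, M_3 = 242/15.
On [0, 2], S(x) = 9 + 0·x - 307/30·x² + 101/30·x³.
With x = 1: S(1) = 32/15.

2.1333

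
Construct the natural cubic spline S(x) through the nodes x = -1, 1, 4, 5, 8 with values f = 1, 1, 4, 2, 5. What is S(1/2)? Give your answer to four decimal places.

Put σ_i = S'' at the i-th knot. Here h = (2, 3, 1, 3) and Δ = (0, 1, -2, 1), so the interior equations h_(i-1)·σ_(i-1) + 2(h_(i-1)+h_i)·σ_i + h_i·σ_(i+1) = 6(Δ_i − Δ_(i-1)) read
  2·σ_0 + 10·σ_1 + 3·σ_2 = 6(Δ_1 - Δ_0) = 6
  3·σ_1 + 8·σ_2 + 1·σ_3 = 6(Δ_2 - Δ_1) = -18
  1·σ_2 + 8·σ_3 + 3·σ_4 = 6(Δ_3 - Δ_2) = 18
Natural end conditions: σ_0 = σ_4 = 0.
Forward elimination and back-substitution give σ_0 = 0, σ_1 = 48/31, σ_2 = -98/31, σ_3 = 82/31, σ_4 = 0.
On [-1, 1], S(x) = 1 - 16/31·(x + 1) + 0·(x + 1)² + 4/31·(x + 1)³.
With (x + 1) = 3/2: S(1/2) = 41/62.

0.6613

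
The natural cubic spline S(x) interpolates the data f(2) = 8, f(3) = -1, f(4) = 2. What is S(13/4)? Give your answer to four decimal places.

Put M_i = S'' at the i-th knot. Here h = (1, 1) and Δ = (-9, 3), so the interior equations h_(i-1)·M_(i-1) + 2(h_(i-1)+h_i)·M_i + h_i·M_(i+1) = 6(Δ_i − Δ_(i-1)) read
  1·M_0 + 4·M_1 + 1·M_2 = 6(Δ_1 - Δ_0) = 72
Natural end conditions: M_0 = M_2 = 0.
Solving: M_0 = 0, M_1 = 18, M_2 = 0.
On [3, 4], S(x) = -1 - 3·(x - 3) + 9·(x - 3)² - 3·(x - 3)³.
With (x - 3) = 1/4: S(13/4) = -79/64.

-1.2344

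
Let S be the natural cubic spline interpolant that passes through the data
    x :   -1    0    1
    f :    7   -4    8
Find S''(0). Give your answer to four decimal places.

Write m_i for S''(x_i). With h_i = 1, 1 and divided differences Δ_i = -11, 12, the continuity of S' gives the tridiagonal system
  1·m_0 + 4·m_1 + 1·m_2 = 6(Δ_1 - Δ_0) = 138
Natural end conditions: m_0 = m_2 = 0.
Solving the tridiagonal system: m_0 = 0, m_1 = 69/2, m_2 = 0.

34.5000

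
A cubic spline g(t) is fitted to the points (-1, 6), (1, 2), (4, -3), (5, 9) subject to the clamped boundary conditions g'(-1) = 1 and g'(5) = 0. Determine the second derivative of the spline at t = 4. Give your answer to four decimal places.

17.5897

With m_i denoting the second derivative at x_i, h_i = 2, 3, 1, and Δ_i = (y_(i+1) − y_i)/h_i = -2, -5/3, 12:
  2·m_0 + 10·m_1 + 3·m_2 = 6(Δ_1 - Δ_0) = 2
  3·m_1 + 8·m_2 + 1·m_3 = 6(Δ_2 - Δ_1) = 82
Clamped end conditions give two more equations: 2h_0·m_0 + h_0·m_1 = 6(Δ_0 - g'(-1)) = -18 and h_2·m_2 + 2h_2·m_3 = 6(g'(5) - Δ_2) = -72.
Forward elimination and back-substitution give m_0 = -85/39, m_1 = -181/39, m_2 = 686/39, m_3 = -1747/39.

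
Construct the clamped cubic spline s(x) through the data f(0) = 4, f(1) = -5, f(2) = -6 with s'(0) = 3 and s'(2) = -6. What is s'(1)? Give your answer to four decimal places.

-6.7500

Put m_i = s'' at the i-th knot. Here h = (1, 1) and Δ = (-9, -1), so the interior equations h_(i-1)·m_(i-1) + 2(h_(i-1)+h_i)·m_i + h_i·m_(i+1) = 6(Δ_i − Δ_(i-1)) read
  1·m_0 + 4·m_1 + 1·m_2 = 6(Δ_1 - Δ_0) = 48
Clamped end conditions give two more equations: 2h_0·m_0 + h_0·m_1 = 6(Δ_0 - s'(0)) = -72 and h_1·m_1 + 2h_1·m_2 = 6(s'(2) - Δ_1) = -30.
Forward elimination and back-substitution give m_0 = -105/2, m_1 = 33, m_2 = -63/2.
On [1, 2], s'(x) = b_1 + 2c_1·(x - 1) + 3d_1·(x - 1)² with b_1 = Δ_1 - h_1(2m_1 + m_2)/6 = -27/4, c_1 = m_1/2 = 33/2, d_1 = (m_2 - m_1)/(6h_1) = -43/4. So s'(1) = -27/4.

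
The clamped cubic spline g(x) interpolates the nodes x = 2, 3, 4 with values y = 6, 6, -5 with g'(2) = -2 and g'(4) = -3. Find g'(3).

Let M_i = g''(x_i). Step sizes h_i = 1, 1; slopes of the chords Δ_i = (y_(i+1) - y_i)/h_i = 0, -11.
  1·M_0 + 4·M_1 + 1·M_2 = 6(Δ_1 - Δ_0) = -66
Clamped end conditions give two more equations: 2h_0·M_0 + h_0·M_1 = 6(Δ_0 - g'(2)) = 12 and h_1·M_1 + 2h_1·M_2 = 6(g'(4) - Δ_1) = 48.
Hence M_0 = 22, M_1 = -32, M_2 = 40.
On [3, 4], g'(x) = b_1 + 2c_1·(x - 3) + 3d_1·(x - 3)² with b_1 = Δ_1 - h_1(2M_1 + M_2)/6 = -7, c_1 = M_1/2 = -16, d_1 = (M_2 - M_1)/(6h_1) = 12. So g'(3) = -7.

-7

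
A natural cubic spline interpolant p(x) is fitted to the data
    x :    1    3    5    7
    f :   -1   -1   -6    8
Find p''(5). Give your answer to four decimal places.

8.1000

Write M_i for p''(x_i). With h_i = 2, 2, 2 and divided differences Δ_i = 0, -5/2, 7, the continuity of p' gives the tridiagonal system
  2·M_0 + 8·M_1 + 2·M_2 = 6(Δ_1 - Δ_0) = -15
  2·M_1 + 8·M_2 + 2·M_3 = 6(Δ_2 - Δ_1) = 57
Natural end conditions: M_0 = M_3 = 0.
Solving: M_0 = 0, M_1 = -39/10, M_2 = 81/10, M_3 = 0.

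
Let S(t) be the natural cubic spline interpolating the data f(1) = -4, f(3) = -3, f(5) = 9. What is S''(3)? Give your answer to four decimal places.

With σ_i denoting the second derivative at x_i, h_i = 2, 2, and Δ_i = (y_(i+1) − y_i)/h_i = 1/2, 6:
  2·σ_0 + 8·σ_1 + 2·σ_2 = 6(Δ_1 - Δ_0) = 33
Natural end conditions: σ_0 = σ_2 = 0.
Hence σ_0 = 0, σ_1 = 33/8, σ_2 = 0.

4.1250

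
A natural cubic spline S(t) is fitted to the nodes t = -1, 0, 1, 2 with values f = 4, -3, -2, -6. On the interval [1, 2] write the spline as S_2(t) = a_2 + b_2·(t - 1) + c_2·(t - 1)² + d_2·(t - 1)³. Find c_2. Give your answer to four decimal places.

Let σ_i = S''(x_i). Step sizes h_i = 1, 1, 1; slopes of the chords Δ_i = (y_(i+1) - y_i)/h_i = -7, 1, -4.
  1·σ_0 + 4·σ_1 + 1·σ_2 = 6(Δ_1 - Δ_0) = 48
  1·σ_1 + 4·σ_2 + 1·σ_3 = 6(Δ_2 - Δ_1) = -30
Natural end conditions: σ_0 = σ_3 = 0.
Hence σ_0 = 0, σ_1 = 74/5, σ_2 = -56/5, σ_3 = 0.
On [1, 2], with S_2(t) = a_2 + b_2·(t - 1) + c_2·(t - 1)² + d_2·(t - 1)³: c_2 = σ_2/2 = -28/5, d_2 = (σ_3 - σ_2)/(6h_2) = 28/15, b_2 = Δ_2 - h_2(2σ_2 + σ_3)/6 = -4/15.

-5.6000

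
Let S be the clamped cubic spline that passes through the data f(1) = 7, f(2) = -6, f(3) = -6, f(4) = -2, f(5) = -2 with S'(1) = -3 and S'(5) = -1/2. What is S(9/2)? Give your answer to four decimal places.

-1.7065

Put M_i = S'' at the i-th knot. Here h = (1, 1, 1, 1) and Δ = (-13, 0, 4, 0), so the interior equations h_(i-1)·M_(i-1) + 2(h_(i-1)+h_i)·M_i + h_i·M_(i+1) = 6(Δ_i − Δ_(i-1)) read
  1·M_0 + 4·M_1 + 1·M_2 = 6(Δ_1 - Δ_0) = 78
  1·M_1 + 4·M_2 + 1·M_3 = 6(Δ_2 - Δ_1) = 24
  1·M_2 + 4·M_3 + 1·M_4 = 6(Δ_3 - Δ_2) = -24
Clamped end conditions give two more equations: 2h_0·M_0 + h_0·M_1 = 6(Δ_0 - S'(1)) = -60 and h_3·M_3 + 2h_3·M_4 = 6(S'(5) - Δ_3) = -3.
Forward elimination and back-substitution give M_0 = -2545/56, M_1 = 865/28, M_2 = -1/8, M_3 = -179/28, M_4 = 95/56.
On [4, 5], S(x) = -2 + 207/112·(x - 4) - 179/56·(x - 4)² + 151/112·(x - 4)³.
With (x - 4) = 1/2: S(9/2) = -1529/896.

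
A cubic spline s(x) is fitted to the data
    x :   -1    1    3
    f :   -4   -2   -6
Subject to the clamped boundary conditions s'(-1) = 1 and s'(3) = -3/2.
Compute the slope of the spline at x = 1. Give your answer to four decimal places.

-0.6250

With M_i denoting the second derivative at x_i, h_i = 2, 2, and Δ_i = (y_(i+1) − y_i)/h_i = 1, -2:
  2·M_0 + 8·M_1 + 2·M_2 = 6(Δ_1 - Δ_0) = -18
Clamped end conditions give two more equations: 2h_0·M_0 + h_0·M_1 = 6(Δ_0 - s'(-1)) = 0 and h_1·M_1 + 2h_1·M_2 = 6(s'(3) - Δ_1) = 3.
Forward elimination and back-substitution give M_0 = 13/8, M_1 = -13/4, M_2 = 19/8.
On [1, 3], s'(x) = b_1 + 2c_1·(x - 1) + 3d_1·(x - 1)² with b_1 = Δ_1 - h_1(2M_1 + M_2)/6 = -5/8, c_1 = M_1/2 = -13/8, d_1 = (M_2 - M_1)/(6h_1) = 15/32. So s'(1) = -5/8.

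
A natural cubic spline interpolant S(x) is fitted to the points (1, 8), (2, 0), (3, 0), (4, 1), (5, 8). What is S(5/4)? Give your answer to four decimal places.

Let M_i = S''(x_i). Step sizes h_i = 1, 1, 1, 1; slopes of the chords Δ_i = (y_(i+1) - y_i)/h_i = -8, 0, 1, 7.
  1·M_0 + 4·M_1 + 1·M_2 = 6(Δ_1 - Δ_0) = 48
  1·M_1 + 4·M_2 + 1·M_3 = 6(Δ_2 - Δ_1) = 6
  1·M_2 + 4·M_3 + 1·M_4 = 6(Δ_3 - Δ_2) = 36
Natural end conditions: M_0 = M_4 = 0.
Solving the tridiagonal system: M_0 = 0, M_1 = 183/14, M_2 = -30/7, M_3 = 141/14, M_4 = 0.
On [1, 2], S(x) = 8 - 285/28·(x - 1) + 0·(x - 1)² + 61/28·(x - 1)³.
With (x - 1) = 1/4: S(5/4) = 9837/1792.

5.4894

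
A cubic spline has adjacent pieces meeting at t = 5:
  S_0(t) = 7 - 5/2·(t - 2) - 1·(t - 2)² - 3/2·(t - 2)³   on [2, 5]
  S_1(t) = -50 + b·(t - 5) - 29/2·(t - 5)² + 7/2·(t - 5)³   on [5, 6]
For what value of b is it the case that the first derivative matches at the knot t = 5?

S_0'(t) = -5/2 - 2·(t - 2) - 9/2·(t - 2)², so S_0'(5) = -49. On the right, S_1'(5) = b, so b = -49.

-49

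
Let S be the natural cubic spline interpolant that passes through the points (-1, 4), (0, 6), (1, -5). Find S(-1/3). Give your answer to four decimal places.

Put M_i = S'' at the i-th knot. Here h = (1, 1) and Δ = (2, -11), so the interior equations h_(i-1)·M_(i-1) + 2(h_(i-1)+h_i)·M_i + h_i·M_(i+1) = 6(Δ_i − Δ_(i-1)) read
  1·M_0 + 4·M_1 + 1·M_2 = 6(Δ_1 - Δ_0) = -78
Natural end conditions: M_0 = M_2 = 0.
Solving: M_0 = 0, M_1 = -39/2, M_2 = 0.
On [-1, 0], S(x) = 4 + 21/4·(x + 1) + 0·(x + 1)² - 13/4·(x + 1)³.
With (x + 1) = 2/3: S(-1/3) = 353/54.

6.5370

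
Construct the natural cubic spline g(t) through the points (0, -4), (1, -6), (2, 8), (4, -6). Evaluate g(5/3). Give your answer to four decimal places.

Write σ_i for g''(x_i). With h_i = 1, 1, 2 and divided differences Δ_i = -2, 14, -7, the continuity of g' gives the tridiagonal system
  1·σ_0 + 4·σ_1 + 1·σ_2 = 6(Δ_1 - Δ_0) = 96
  1·σ_1 + 6·σ_2 + 2·σ_3 = 6(Δ_2 - Δ_1) = -126
Natural end conditions: σ_0 = σ_3 = 0.
Solving the tridiagonal system: σ_0 = 0, σ_1 = 702/23, σ_2 = -600/23, σ_3 = 0.
On [1, 2], g(t) = -6 + 188/23·(t - 1) + 351/23·(t - 1)² - 217/23·(t - 1)³.
With (t - 1) = 2/3: g(5/3) = 2134/621.

3.4364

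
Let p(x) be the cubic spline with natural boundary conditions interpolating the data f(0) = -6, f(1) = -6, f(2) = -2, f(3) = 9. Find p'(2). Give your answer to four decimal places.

Put M_i = p'' at the i-th knot. Here h = (1, 1, 1) and Δ = (0, 4, 11), so the interior equations h_(i-1)·M_(i-1) + 2(h_(i-1)+h_i)·M_i + h_i·M_(i+1) = 6(Δ_i − Δ_(i-1)) read
  1·M_0 + 4·M_1 + 1·M_2 = 6(Δ_1 - Δ_0) = 24
  1·M_1 + 4·M_2 + 1·M_3 = 6(Δ_2 - Δ_1) = 42
Natural end conditions: M_0 = M_3 = 0.
Solving: M_0 = 0, M_1 = 18/5, M_2 = 48/5, M_3 = 0.
On [2, 3], p'(x) = b_2 + 2c_2·(x - 2) + 3d_2·(x - 2)² with b_2 = Δ_2 - h_2(2M_2 + M_3)/6 = 39/5, c_2 = M_2/2 = 24/5, d_2 = (M_3 - M_2)/(6h_2) = -8/5. So p'(2) = 39/5.

7.8000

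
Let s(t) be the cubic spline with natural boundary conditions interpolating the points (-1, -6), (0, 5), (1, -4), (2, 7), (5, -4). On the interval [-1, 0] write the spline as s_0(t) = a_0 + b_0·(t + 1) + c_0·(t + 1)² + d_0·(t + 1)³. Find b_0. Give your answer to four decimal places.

17.8506

Put m_i = s'' at the i-th knot. Here h = (1, 1, 1, 3) and Δ = (11, -9, 11, -11/3), so the interior equations h_(i-1)·m_(i-1) + 2(h_(i-1)+h_i)·m_i + h_i·m_(i+1) = 6(Δ_i − Δ_(i-1)) read
  1·m_0 + 4·m_1 + 1·m_2 = 6(Δ_1 - Δ_0) = -120
  1·m_1 + 4·m_2 + 1·m_3 = 6(Δ_2 - Δ_1) = 120
  1·m_2 + 8·m_3 + 3·m_4 = 6(Δ_3 - Δ_2) = -88
Natural end conditions: m_0 = m_4 = 0.
Hence m_0 = 0, m_1 = -1192/29, m_2 = 1288/29, m_3 = -480/29, m_4 = 0.
On [-1, 0], with s_0(t) = a_0 + b_0·(t + 1) + c_0·(t + 1)² + d_0·(t + 1)³: c_0 = m_0/2 = 0, d_0 = (m_1 - m_0)/(6h_0) = -596/87, b_0 = Δ_0 - h_0(2m_0 + m_1)/6 = 1553/87.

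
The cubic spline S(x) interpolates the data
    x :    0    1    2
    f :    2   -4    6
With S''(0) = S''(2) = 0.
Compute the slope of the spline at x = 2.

Put σ_i = S'' at the i-th knot. Here h = (1, 1) and Δ = (-6, 10), so the interior equations h_(i-1)·σ_(i-1) + 2(h_(i-1)+h_i)·σ_i + h_i·σ_(i+1) = 6(Δ_i − Δ_(i-1)) read
  1·σ_0 + 4·σ_1 + 1·σ_2 = 6(Δ_1 - Δ_0) = 96
Natural end conditions: σ_0 = σ_2 = 0.
Forward elimination and back-substitution give σ_0 = 0, σ_1 = 24, σ_2 = 0.
On [1, 2], S'(x) = b_1 + 2c_1·(x - 1) + 3d_1·(x - 1)² with b_1 = Δ_1 - h_1(2σ_1 + σ_2)/6 = 2, c_1 = σ_1/2 = 12, d_1 = (σ_2 - σ_1)/(6h_1) = -4. So S'(2) = 14.

14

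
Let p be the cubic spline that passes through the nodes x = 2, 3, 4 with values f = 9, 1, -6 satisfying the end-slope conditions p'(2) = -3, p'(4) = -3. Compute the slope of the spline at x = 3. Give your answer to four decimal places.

-9.7500

Write m_i for p''(x_i). With h_i = 1, 1 and divided differences Δ_i = -8, -7, the continuity of p' gives the tridiagonal system
  1·m_0 + 4·m_1 + 1·m_2 = 6(Δ_1 - Δ_0) = 6
Clamped end conditions give two more equations: 2h_0·m_0 + h_0·m_1 = 6(Δ_0 - p'(2)) = -30 and h_1·m_1 + 2h_1·m_2 = 6(p'(4) - Δ_1) = 24.
Solving: m_0 = -33/2, m_1 = 3, m_2 = 21/2.
On [3, 4], p'(x) = b_1 + 2c_1·(x - 3) + 3d_1·(x - 3)² with b_1 = Δ_1 - h_1(2m_1 + m_2)/6 = -39/4, c_1 = m_1/2 = 3/2, d_1 = (m_2 - m_1)/(6h_1) = 5/4. So p'(3) = -39/4.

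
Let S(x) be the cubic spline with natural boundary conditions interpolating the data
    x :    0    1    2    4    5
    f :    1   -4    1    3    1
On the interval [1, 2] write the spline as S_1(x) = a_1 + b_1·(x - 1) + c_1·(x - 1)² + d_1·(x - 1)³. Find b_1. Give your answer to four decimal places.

Put σ_i = S'' at the i-th knot. Here h = (1, 1, 2, 1) and Δ = (-5, 5, 1, -2), so the interior equations h_(i-1)·σ_(i-1) + 2(h_(i-1)+h_i)·σ_i + h_i·σ_(i+1) = 6(Δ_i − Δ_(i-1)) read
  1·σ_0 + 4·σ_1 + 1·σ_2 = 6(Δ_1 - Δ_0) = 60
  1·σ_1 + 6·σ_2 + 2·σ_3 = 6(Δ_2 - Δ_1) = -24
  2·σ_2 + 6·σ_3 + 1·σ_4 = 6(Δ_3 - Δ_2) = -18
Natural end conditions: σ_0 = σ_4 = 0.
Forward elimination and back-substitution give σ_0 = 0, σ_1 = 1014/61, σ_2 = -396/61, σ_3 = -51/61, σ_4 = 0.
On [1, 2], with S_1(x) = a_1 + b_1·(x - 1) + c_1·(x - 1)² + d_1·(x - 1)³: c_1 = σ_1/2 = 507/61, d_1 = (σ_2 - σ_1)/(6h_1) = -235/61, b_1 = Δ_1 - h_1(2σ_1 + σ_2)/6 = 33/61.

0.5410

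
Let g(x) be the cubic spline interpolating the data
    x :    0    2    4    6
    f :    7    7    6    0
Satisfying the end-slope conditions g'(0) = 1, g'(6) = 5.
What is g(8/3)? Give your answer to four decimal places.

7.4370

With M_i denoting the second derivative at x_i, h_i = 2, 2, 2, and Δ_i = (y_(i+1) − y_i)/h_i = 0, -1/2, -3:
  2·M_0 + 8·M_1 + 2·M_2 = 6(Δ_1 - Δ_0) = -3
  2·M_1 + 8·M_2 + 2·M_3 = 6(Δ_2 - Δ_1) = -15
Clamped end conditions give two more equations: 2h_0·M_0 + h_0·M_1 = 6(Δ_0 - g'(0)) = -6 and h_2·M_2 + 2h_2·M_3 = 6(g'(6) - Δ_2) = 48.
Forward elimination and back-substitution give M_0 = -71/30, M_1 = 26/15, M_2 = -91/15, M_3 = 451/30.
On [2, 4], g(x) = 7 + 11/30·(x - 2) + 13/15·(x - 2)² - 13/20·(x - 2)³.
With (x - 2) = 2/3: g(8/3) = 1004/135.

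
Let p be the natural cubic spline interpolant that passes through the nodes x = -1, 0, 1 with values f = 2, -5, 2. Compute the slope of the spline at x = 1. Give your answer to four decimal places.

Put σ_i = p'' at the i-th knot. Here h = (1, 1) and Δ = (-7, 7), so the interior equations h_(i-1)·σ_(i-1) + 2(h_(i-1)+h_i)·σ_i + h_i·σ_(i+1) = 6(Δ_i − Δ_(i-1)) read
  1·σ_0 + 4·σ_1 + 1·σ_2 = 6(Δ_1 - Δ_0) = 84
Natural end conditions: σ_0 = σ_2 = 0.
Forward elimination and back-substitution give σ_0 = 0, σ_1 = 21, σ_2 = 0.
On [0, 1], p'(x) = b_1 + 2c_1·x + 3d_1·x² with b_1 = Δ_1 - h_1(2σ_1 + σ_2)/6 = 0, c_1 = σ_1/2 = 21/2, d_1 = (σ_2 - σ_1)/(6h_1) = -7/2. So p'(1) = 21/2.

10.5000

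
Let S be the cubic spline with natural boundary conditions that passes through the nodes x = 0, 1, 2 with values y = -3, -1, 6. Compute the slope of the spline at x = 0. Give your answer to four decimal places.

Put m_i = S'' at the i-th knot. Here h = (1, 1) and Δ = (2, 7), so the interior equations h_(i-1)·m_(i-1) + 2(h_(i-1)+h_i)·m_i + h_i·m_(i+1) = 6(Δ_i − Δ_(i-1)) read
  1·m_0 + 4·m_1 + 1·m_2 = 6(Δ_1 - Δ_0) = 30
Natural end conditions: m_0 = m_2 = 0.
Forward elimination and back-substitution give m_0 = 0, m_1 = 15/2, m_2 = 0.
On [0, 1], S'(x) = b_0 + 2c_0·x + 3d_0·x² with b_0 = Δ_0 - h_0(2m_0 + m_1)/6 = 3/4, c_0 = m_0/2 = 0, d_0 = (m_1 - m_0)/(6h_0) = 5/4. So S'(0) = 3/4.

0.7500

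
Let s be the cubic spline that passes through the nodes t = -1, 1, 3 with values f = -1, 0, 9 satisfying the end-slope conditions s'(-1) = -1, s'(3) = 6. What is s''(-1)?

With M_i denoting the second derivative at x_i, h_i = 2, 2, and Δ_i = (y_(i+1) − y_i)/h_i = 1/2, 9/2:
  2·M_0 + 8·M_1 + 2·M_2 = 6(Δ_1 - Δ_0) = 24
Clamped end conditions give two more equations: 2h_0·M_0 + h_0·M_1 = 6(Δ_0 - s'(-1)) = 9 and h_1·M_1 + 2h_1·M_2 = 6(s'(3) - Δ_1) = 9.
Solving: M_0 = 1, M_1 = 5/2, M_2 = 1.

1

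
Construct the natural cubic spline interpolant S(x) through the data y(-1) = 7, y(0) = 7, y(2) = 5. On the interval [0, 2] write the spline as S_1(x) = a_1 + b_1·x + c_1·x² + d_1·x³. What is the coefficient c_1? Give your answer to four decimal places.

Put M_i = S'' at the i-th knot. Here h = (1, 2) and Δ = (0, -1), so the interior equations h_(i-1)·M_(i-1) + 2(h_(i-1)+h_i)·M_i + h_i·M_(i+1) = 6(Δ_i − Δ_(i-1)) read
  1·M_0 + 6·M_1 + 2·M_2 = 6(Δ_1 - Δ_0) = -6
Natural end conditions: M_0 = M_2 = 0.
Solving the tridiagonal system: M_0 = 0, M_1 = -1, M_2 = 0.
On [0, 2], with S_1(x) = a_1 + b_1·x + c_1·x² + d_1·x³: c_1 = M_1/2 = -1/2, d_1 = (M_2 - M_1)/(6h_1) = 1/12, b_1 = Δ_1 - h_1(2M_1 + M_2)/6 = -1/3.

-0.5000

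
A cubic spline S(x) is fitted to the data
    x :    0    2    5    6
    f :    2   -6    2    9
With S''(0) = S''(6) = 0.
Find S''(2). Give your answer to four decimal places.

3.4085

Let M_i = S''(x_i). Step sizes h_i = 2, 3, 1; slopes of the chords Δ_i = (y_(i+1) - y_i)/h_i = -4, 8/3, 7.
  2·M_0 + 10·M_1 + 3·M_2 = 6(Δ_1 - Δ_0) = 40
  3·M_1 + 8·M_2 + 1·M_3 = 6(Δ_2 - Δ_1) = 26
Natural end conditions: M_0 = M_3 = 0.
Forward elimination and back-substitution give M_0 = 0, M_1 = 242/71, M_2 = 140/71, M_3 = 0.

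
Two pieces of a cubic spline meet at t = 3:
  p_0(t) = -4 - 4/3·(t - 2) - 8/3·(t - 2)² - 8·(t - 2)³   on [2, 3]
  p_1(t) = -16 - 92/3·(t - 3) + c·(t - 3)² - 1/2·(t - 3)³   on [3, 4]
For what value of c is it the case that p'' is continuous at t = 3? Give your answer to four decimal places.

p_0''(t) = -16/3 - 48·(t - 2), so p_0''(3) = -160/3. On the right, p_1''(3) = 2c, so c = -80/3.

-26.6667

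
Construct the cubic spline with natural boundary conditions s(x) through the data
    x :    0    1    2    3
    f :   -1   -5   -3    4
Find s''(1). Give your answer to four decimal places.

Put M_i = s'' at the i-th knot. Here h = (1, 1, 1) and Δ = (-4, 2, 7), so the interior equations h_(i-1)·M_(i-1) + 2(h_(i-1)+h_i)·M_i + h_i·M_(i+1) = 6(Δ_i − Δ_(i-1)) read
  1·M_0 + 4·M_1 + 1·M_2 = 6(Δ_1 - Δ_0) = 36
  1·M_1 + 4·M_2 + 1·M_3 = 6(Δ_2 - Δ_1) = 30
Natural end conditions: M_0 = M_3 = 0.
Forward elimination and back-substitution give M_0 = 0, M_1 = 38/5, M_2 = 28/5, M_3 = 0.

7.6000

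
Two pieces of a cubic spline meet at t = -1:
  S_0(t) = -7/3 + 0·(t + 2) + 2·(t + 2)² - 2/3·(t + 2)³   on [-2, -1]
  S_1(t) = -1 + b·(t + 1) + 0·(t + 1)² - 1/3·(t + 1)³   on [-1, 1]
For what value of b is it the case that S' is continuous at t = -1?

S_0'(t) = 0 + 4·(t + 2) - 2·(t + 2)², so S_0'(-1) = 2. On the right, S_1'(-1) = b, so b = 2.

2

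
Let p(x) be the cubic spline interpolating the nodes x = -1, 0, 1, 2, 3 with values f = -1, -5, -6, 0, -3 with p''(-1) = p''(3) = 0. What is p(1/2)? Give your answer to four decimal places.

Let M_i = p''(x_i). Step sizes h_i = 1, 1, 1, 1; slopes of the chords Δ_i = (y_(i+1) - y_i)/h_i = -4, -1, 6, -3.
  1·M_0 + 4·M_1 + 1·M_2 = 6(Δ_1 - Δ_0) = 18
  1·M_1 + 4·M_2 + 1·M_3 = 6(Δ_2 - Δ_1) = 42
  1·M_2 + 4·M_3 + 1·M_4 = 6(Δ_3 - Δ_2) = -54
Natural end conditions: M_0 = M_4 = 0.
Solving the tridiagonal system: M_0 = 0, M_1 = 6/7, M_2 = 102/7, M_3 = -120/7, M_4 = 0.
On [0, 1], p(x) = -5 - 26/7·x + 3/7·x² + 16/7·x³.
With x = 1/2: p(1/2) = -181/28.

-6.4643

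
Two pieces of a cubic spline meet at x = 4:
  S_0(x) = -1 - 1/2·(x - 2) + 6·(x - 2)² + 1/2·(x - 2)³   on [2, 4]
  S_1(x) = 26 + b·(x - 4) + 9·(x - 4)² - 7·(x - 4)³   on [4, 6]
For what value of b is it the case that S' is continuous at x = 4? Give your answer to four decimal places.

29.5000

S_0'(x) = -1/2 + 12·(x - 2) + 3/2·(x - 2)², so S_0'(4) = 59/2. On the right, S_1'(4) = b, so b = 59/2.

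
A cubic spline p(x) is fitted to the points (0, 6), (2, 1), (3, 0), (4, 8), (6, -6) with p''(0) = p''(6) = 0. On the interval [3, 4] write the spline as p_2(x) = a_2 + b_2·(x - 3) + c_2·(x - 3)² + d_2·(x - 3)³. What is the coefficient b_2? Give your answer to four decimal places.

4.8750

Put M_i = p'' at the i-th knot. Here h = (2, 1, 1, 2) and Δ = (-5/2, -1, 8, -7), so the interior equations h_(i-1)·M_(i-1) + 2(h_(i-1)+h_i)·M_i + h_i·M_(i+1) = 6(Δ_i − Δ_(i-1)) read
  2·M_0 + 6·M_1 + 1·M_2 = 6(Δ_1 - Δ_0) = 9
  1·M_1 + 4·M_2 + 1·M_3 = 6(Δ_2 - Δ_1) = 54
  1·M_2 + 6·M_3 + 2·M_4 = 6(Δ_3 - Δ_2) = -90
Natural end conditions: M_0 = M_4 = 0.
Hence M_0 = 0, M_1 = -69/44, M_2 = 405/22, M_3 = -795/44, M_4 = 0.
On [3, 4], with p_2(x) = a_2 + b_2·(x - 3) + c_2·(x - 3)² + d_2·(x - 3)³: c_2 = M_2/2 = 405/44, d_2 = (M_3 - M_2)/(6h_2) = -535/88, b_2 = Δ_2 - h_2(2M_2 + M_3)/6 = 39/8.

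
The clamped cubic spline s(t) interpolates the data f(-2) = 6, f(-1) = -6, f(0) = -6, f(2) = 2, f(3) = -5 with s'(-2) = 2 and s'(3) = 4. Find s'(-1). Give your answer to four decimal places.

-11.2500

Let M_i = s''(x_i). Step sizes h_i = 1, 1, 2, 1; slopes of the chords Δ_i = (y_(i+1) - y_i)/h_i = -12, 0, 4, -7.
  1·M_0 + 4·M_1 + 1·M_2 = 6(Δ_1 - Δ_0) = 72
  1·M_1 + 6·M_2 + 2·M_3 = 6(Δ_2 - Δ_1) = 24
  2·M_2 + 6·M_3 + 1·M_4 = 6(Δ_3 - Δ_2) = -66
Clamped end conditions give two more equations: 2h_0·M_0 + h_0·M_1 = 6(Δ_0 - s'(-2)) = -84 and h_3·M_3 + 2h_3·M_4 = 6(s'(3) - Δ_3) = 66.
Forward elimination and back-substitution give M_0 = -115/2, M_1 = 31, M_2 = 11/2, M_3 = -20, M_4 = 43.
On [-1, 0], s'(t) = b_1 + 2c_1·(t + 1) + 3d_1·(t + 1)² with b_1 = Δ_1 - h_1(2M_1 + M_2)/6 = -45/4, c_1 = M_1/2 = 31/2, d_1 = (M_2 - M_1)/(6h_1) = -17/4. So s'(-1) = -45/4.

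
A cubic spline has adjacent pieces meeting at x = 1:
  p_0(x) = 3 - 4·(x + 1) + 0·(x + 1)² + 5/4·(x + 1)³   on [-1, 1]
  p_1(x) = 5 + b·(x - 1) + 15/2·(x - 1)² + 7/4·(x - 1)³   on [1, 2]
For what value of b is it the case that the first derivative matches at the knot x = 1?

11

p_0'(x) = -4 + 0·(x + 1) + 15/4·(x + 1)², so p_0'(1) = 11. On the right, p_1'(1) = b, so b = 11.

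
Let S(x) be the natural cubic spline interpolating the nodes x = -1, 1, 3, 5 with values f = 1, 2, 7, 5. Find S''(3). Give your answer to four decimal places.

Put m_i = S'' at the i-th knot. Here h = (2, 2, 2) and Δ = (1/2, 5/2, -1), so the interior equations h_(i-1)·m_(i-1) + 2(h_(i-1)+h_i)·m_i + h_i·m_(i+1) = 6(Δ_i − Δ_(i-1)) read
  2·m_0 + 8·m_1 + 2·m_2 = 6(Δ_1 - Δ_0) = 12
  2·m_1 + 8·m_2 + 2·m_3 = 6(Δ_2 - Δ_1) = -21
Natural end conditions: m_0 = m_3 = 0.
Solving the tridiagonal system: m_0 = 0, m_1 = 23/10, m_2 = -16/5, m_3 = 0.

-3.2000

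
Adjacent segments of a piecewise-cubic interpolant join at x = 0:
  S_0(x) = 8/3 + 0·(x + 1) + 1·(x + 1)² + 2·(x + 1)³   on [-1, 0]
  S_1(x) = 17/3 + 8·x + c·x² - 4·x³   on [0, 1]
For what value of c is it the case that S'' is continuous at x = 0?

7

S_0''(x) = 2 + 12·(x + 1), so S_0''(0) = 14. On the right, S_1''(0) = 2c, so c = 7.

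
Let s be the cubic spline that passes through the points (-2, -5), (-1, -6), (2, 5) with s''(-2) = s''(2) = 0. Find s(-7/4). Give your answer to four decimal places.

-5.3867

Let m_i = s''(x_i). Step sizes h_i = 1, 3; slopes of the chords Δ_i = (y_(i+1) - y_i)/h_i = -1, 11/3.
  1·m_0 + 8·m_1 + 3·m_2 = 6(Δ_1 - Δ_0) = 28
Natural end conditions: m_0 = m_2 = 0.
Solving the tridiagonal system: m_0 = 0, m_1 = 7/2, m_2 = 0.
On [-2, -1], s(x) = -5 - 19/12·(x + 2) + 0·(x + 2)² + 7/12·(x + 2)³.
With (x + 2) = 1/4: s(-7/4) = -1379/256.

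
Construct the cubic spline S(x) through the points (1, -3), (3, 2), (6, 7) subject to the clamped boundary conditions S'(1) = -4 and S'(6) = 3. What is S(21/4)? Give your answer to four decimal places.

5.4945

With m_i denoting the second derivative at x_i, h_i = 2, 3, and Δ_i = (y_(i+1) − y_i)/h_i = 5/2, 5/3:
  2·m_0 + 10·m_1 + 3·m_2 = 6(Δ_1 - Δ_0) = -5
Clamped end conditions give two more equations: 2h_0·m_0 + h_0·m_1 = 6(Δ_0 - S'(1)) = 39 and h_1·m_1 + 2h_1·m_2 = 6(S'(6) - Δ_1) = 8.
Solving: m_0 = 233/20, m_1 = -19/5, m_2 = 97/30.
On [3, 6], S(x) = 2 + 77/20·(x - 3) - 19/10·(x - 3)² + 211/540·(x - 3)³.
With (x - 3) = 9/4: S(21/4) = 7033/1280.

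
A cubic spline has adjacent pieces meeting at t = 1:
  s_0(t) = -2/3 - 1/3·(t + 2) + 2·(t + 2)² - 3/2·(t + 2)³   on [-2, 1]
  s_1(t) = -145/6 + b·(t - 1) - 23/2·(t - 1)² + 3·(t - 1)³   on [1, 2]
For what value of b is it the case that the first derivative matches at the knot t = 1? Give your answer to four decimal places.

-28.8333

s_0'(t) = -1/3 + 4·(t + 2) - 9/2·(t + 2)², so s_0'(1) = -173/6. On the right, s_1'(1) = b, so b = -173/6.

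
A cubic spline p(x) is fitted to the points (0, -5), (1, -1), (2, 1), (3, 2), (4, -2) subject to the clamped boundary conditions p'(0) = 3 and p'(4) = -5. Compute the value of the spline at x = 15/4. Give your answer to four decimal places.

Let σ_i = p''(x_i). Step sizes h_i = 1, 1, 1, 1; slopes of the chords Δ_i = (y_(i+1) - y_i)/h_i = 4, 2, 1, -4.
  1·σ_0 + 4·σ_1 + 1·σ_2 = 6(Δ_1 - Δ_0) = -12
  1·σ_1 + 4·σ_2 + 1·σ_3 = 6(Δ_2 - Δ_1) = -6
  1·σ_2 + 4·σ_3 + 1·σ_4 = 6(Δ_3 - Δ_2) = -30
Clamped end conditions give two more equations: 2h_0·σ_0 + h_0·σ_1 = 6(Δ_0 - p'(0)) = 6 and h_3·σ_3 + 2h_3·σ_4 = 6(p'(4) - Δ_3) = -6.
Forward elimination and back-substitution give σ_0 = 151/28, σ_1 = -67/14, σ_2 = 7/4, σ_3 = -115/14, σ_4 = 31/28.
On [3, 4], p(x) = 2 - 81/56·(x - 3) - 115/28·(x - 3)² + 87/56·(x - 3)³.
With (x - 3) = 3/4: p(15/4) = -2651/3584.

-0.7397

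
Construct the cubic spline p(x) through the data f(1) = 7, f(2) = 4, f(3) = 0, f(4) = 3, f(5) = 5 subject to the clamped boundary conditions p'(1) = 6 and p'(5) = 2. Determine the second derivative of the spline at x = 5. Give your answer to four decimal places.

2.4286

Put m_i = p'' at the i-th knot. Here h = (1, 1, 1, 1) and Δ = (-3, -4, 3, 2), so the interior equations h_(i-1)·m_(i-1) + 2(h_(i-1)+h_i)·m_i + h_i·m_(i+1) = 6(Δ_i − Δ_(i-1)) read
  1·m_0 + 4·m_1 + 1·m_2 = 6(Δ_1 - Δ_0) = -6
  1·m_1 + 4·m_2 + 1·m_3 = 6(Δ_2 - Δ_1) = 42
  1·m_2 + 4·m_3 + 1·m_4 = 6(Δ_3 - Δ_2) = -6
Clamped end conditions give two more equations: 2h_0·m_0 + h_0·m_1 = 6(Δ_0 - p'(1)) = -54 and h_3·m_3 + 2h_3·m_4 = 6(p'(5) - Δ_3) = 0.
Solving the tridiagonal system: m_0 = -199/7, m_1 = 20/7, m_2 = 11, m_3 = -34/7, m_4 = 17/7.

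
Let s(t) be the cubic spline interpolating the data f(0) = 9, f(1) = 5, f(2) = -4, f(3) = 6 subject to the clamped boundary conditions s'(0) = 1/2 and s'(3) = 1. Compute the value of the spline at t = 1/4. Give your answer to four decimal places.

8.9453

Write σ_i for s''(x_i). With h_i = 1, 1, 1 and divided differences Δ_i = -4, -9, 10, the continuity of s' gives the tridiagonal system
  1·σ_0 + 4·σ_1 + 1·σ_2 = 6(Δ_1 - Δ_0) = -30
  1·σ_1 + 4·σ_2 + 1·σ_3 = 6(Δ_2 - Δ_1) = 114
Clamped end conditions give two more equations: 2h_0·σ_0 + h_0·σ_1 = 6(Δ_0 - s'(0)) = -27 and h_2·σ_2 + 2h_2·σ_3 = 6(s'(3) - Δ_2) = -54.
Solving: σ_0 = -14/3, σ_1 = -53/3, σ_2 = 136/3, σ_3 = -149/3.
On [0, 1], s(t) = 9 + 1/2·t - 7/3·t² - 13/6·t³.
With t = 1/4: s(1/4) = 1145/128.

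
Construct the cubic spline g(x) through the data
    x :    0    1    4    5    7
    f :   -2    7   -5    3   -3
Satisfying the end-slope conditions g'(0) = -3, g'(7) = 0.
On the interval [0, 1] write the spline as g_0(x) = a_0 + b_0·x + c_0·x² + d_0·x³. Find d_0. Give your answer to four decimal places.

Write M_i for g''(x_i). With h_i = 1, 3, 1, 2 and divided differences Δ_i = 9, -4, 8, -3, the continuity of g' gives the tridiagonal system
  1·M_0 + 8·M_1 + 3·M_2 = 6(Δ_1 - Δ_0) = -78
  3·M_1 + 8·M_2 + 1·M_3 = 6(Δ_2 - Δ_1) = 72
  1·M_2 + 6·M_3 + 2·M_4 = 6(Δ_3 - Δ_2) = -66
Clamped end conditions give two more equations: 2h_0·M_0 + h_0·M_1 = 6(Δ_0 - g'(0)) = 72 and h_3·M_3 + 2h_3·M_4 = 6(g'(7) - Δ_3) = 18.
Solving: M_0 = 2619/55, M_1 = -1278/55, M_2 = 221/11, M_3 = -1046/55, M_4 = 1541/110.
On [0, 1], with g_0(x) = a_0 + b_0·x + c_0·x² + d_0·x³: c_0 = M_0/2 = 2619/110, d_0 = (M_1 - M_0)/(6h_0) = -1299/110, b_0 = Δ_0 - h_0(2M_0 + M_1)/6 = -3.

-11.8091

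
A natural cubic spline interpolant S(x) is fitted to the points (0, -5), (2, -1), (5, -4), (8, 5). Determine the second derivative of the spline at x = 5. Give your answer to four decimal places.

With m_i denoting the second derivative at x_i, h_i = 2, 3, 3, and Δ_i = (y_(i+1) − y_i)/h_i = 2, -1, 3:
  2·m_0 + 10·m_1 + 3·m_2 = 6(Δ_1 - Δ_0) = -18
  3·m_1 + 12·m_2 + 3·m_3 = 6(Δ_2 - Δ_1) = 24
Natural end conditions: m_0 = m_3 = 0.
Hence m_0 = 0, m_1 = -96/37, m_2 = 98/37, m_3 = 0.

2.6486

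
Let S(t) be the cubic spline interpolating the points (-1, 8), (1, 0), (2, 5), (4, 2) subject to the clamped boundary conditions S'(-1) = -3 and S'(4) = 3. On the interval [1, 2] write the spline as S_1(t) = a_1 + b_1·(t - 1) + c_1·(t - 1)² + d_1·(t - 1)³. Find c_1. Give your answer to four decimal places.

7.0313

Put m_i = S'' at the i-th knot. Here h = (2, 1, 2) and Δ = (-4, 5, -3/2), so the interior equations h_(i-1)·m_(i-1) + 2(h_(i-1)+h_i)·m_i + h_i·m_(i+1) = 6(Δ_i − Δ_(i-1)) read
  2·m_0 + 6·m_1 + 1·m_2 = 6(Δ_1 - Δ_0) = 54
  1·m_1 + 6·m_2 + 2·m_3 = 6(Δ_2 - Δ_1) = -39
Clamped end conditions give two more equations: 2h_0·m_0 + h_0·m_1 = 6(Δ_0 - S'(-1)) = -6 and h_2·m_2 + 2h_2·m_3 = 6(S'(4) - Δ_2) = 27.
Forward elimination and back-substitution give m_0 = -273/32, m_1 = 225/16, m_2 = -213/16, m_3 = 429/32.
On [1, 2], with S_1(t) = a_1 + b_1·(t - 1) + c_1·(t - 1)² + d_1·(t - 1)³: c_1 = m_1/2 = 225/32, d_1 = (m_2 - m_1)/(6h_1) = -73/16, b_1 = Δ_1 - h_1(2m_1 + m_2)/6 = 81/32.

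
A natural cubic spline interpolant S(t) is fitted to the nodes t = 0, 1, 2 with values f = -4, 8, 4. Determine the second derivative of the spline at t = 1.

-24

Let M_i = S''(x_i). Step sizes h_i = 1, 1; slopes of the chords Δ_i = (y_(i+1) - y_i)/h_i = 12, -4.
  1·M_0 + 4·M_1 + 1·M_2 = 6(Δ_1 - Δ_0) = -96
Natural end conditions: M_0 = M_2 = 0.
Solving the tridiagonal system: M_0 = 0, M_1 = -24, M_2 = 0.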